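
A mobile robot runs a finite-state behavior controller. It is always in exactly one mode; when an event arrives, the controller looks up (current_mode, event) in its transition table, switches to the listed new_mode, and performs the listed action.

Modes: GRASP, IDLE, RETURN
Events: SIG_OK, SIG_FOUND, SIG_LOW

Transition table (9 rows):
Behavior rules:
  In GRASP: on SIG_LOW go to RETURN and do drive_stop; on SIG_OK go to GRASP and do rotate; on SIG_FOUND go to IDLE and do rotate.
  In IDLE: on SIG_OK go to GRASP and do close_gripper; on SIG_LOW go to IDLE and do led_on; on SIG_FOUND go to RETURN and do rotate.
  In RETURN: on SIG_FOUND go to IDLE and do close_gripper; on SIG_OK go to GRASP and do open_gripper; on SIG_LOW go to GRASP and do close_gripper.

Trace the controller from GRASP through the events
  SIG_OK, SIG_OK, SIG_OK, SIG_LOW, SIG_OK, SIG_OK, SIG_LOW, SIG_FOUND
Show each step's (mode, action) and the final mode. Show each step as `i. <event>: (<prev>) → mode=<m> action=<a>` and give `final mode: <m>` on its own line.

final mode: IDLE

1. SIG_OK: (GRASP) → mode=GRASP action=rotate
2. SIG_OK: (GRASP) → mode=GRASP action=rotate
3. SIG_OK: (GRASP) → mode=GRASP action=rotate
4. SIG_LOW: (GRASP) → mode=RETURN action=drive_stop
5. SIG_OK: (RETURN) → mode=GRASP action=open_gripper
6. SIG_OK: (GRASP) → mode=GRASP action=rotate
7. SIG_LOW: (GRASP) → mode=RETURN action=drive_stop
8. SIG_FOUND: (RETURN) → mode=IDLE action=close_gripper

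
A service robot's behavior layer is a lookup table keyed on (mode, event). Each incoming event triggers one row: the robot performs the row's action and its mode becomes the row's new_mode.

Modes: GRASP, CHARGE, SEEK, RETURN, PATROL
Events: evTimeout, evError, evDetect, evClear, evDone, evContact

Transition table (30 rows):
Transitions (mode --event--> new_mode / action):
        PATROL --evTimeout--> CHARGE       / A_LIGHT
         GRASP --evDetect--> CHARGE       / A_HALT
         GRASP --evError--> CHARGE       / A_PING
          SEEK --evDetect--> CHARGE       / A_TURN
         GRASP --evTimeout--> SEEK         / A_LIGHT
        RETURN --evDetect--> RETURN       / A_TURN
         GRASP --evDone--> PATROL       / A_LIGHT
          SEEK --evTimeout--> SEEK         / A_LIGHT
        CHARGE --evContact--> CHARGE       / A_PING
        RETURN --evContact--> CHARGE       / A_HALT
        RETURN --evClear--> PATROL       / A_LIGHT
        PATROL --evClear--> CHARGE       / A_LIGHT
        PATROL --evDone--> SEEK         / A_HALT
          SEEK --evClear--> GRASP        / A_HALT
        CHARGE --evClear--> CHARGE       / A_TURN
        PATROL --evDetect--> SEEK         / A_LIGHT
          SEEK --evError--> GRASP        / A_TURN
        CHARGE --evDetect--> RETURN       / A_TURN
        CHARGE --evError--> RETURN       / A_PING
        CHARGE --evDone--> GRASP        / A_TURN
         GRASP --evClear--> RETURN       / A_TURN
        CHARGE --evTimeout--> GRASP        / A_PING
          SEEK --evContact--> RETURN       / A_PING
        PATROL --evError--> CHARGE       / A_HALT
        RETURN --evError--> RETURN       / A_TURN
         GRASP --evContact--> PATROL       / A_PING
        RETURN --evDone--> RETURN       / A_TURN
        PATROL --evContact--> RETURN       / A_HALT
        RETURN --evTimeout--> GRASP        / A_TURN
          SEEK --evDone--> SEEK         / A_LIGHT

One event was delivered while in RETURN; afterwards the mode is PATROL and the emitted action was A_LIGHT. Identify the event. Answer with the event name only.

try evTimeout: (RETURN, evTimeout) → (GRASP, A_TURN)
try evError: (RETURN, evError) → (RETURN, A_TURN)
try evDetect: (RETURN, evDetect) → (RETURN, A_TURN)
try evClear: (RETURN, evClear) → (PATROL, A_LIGHT)  ← matches
try evDone: (RETURN, evDone) → (RETURN, A_TURN)
try evContact: (RETURN, evContact) → (CHARGE, A_HALT)

evClear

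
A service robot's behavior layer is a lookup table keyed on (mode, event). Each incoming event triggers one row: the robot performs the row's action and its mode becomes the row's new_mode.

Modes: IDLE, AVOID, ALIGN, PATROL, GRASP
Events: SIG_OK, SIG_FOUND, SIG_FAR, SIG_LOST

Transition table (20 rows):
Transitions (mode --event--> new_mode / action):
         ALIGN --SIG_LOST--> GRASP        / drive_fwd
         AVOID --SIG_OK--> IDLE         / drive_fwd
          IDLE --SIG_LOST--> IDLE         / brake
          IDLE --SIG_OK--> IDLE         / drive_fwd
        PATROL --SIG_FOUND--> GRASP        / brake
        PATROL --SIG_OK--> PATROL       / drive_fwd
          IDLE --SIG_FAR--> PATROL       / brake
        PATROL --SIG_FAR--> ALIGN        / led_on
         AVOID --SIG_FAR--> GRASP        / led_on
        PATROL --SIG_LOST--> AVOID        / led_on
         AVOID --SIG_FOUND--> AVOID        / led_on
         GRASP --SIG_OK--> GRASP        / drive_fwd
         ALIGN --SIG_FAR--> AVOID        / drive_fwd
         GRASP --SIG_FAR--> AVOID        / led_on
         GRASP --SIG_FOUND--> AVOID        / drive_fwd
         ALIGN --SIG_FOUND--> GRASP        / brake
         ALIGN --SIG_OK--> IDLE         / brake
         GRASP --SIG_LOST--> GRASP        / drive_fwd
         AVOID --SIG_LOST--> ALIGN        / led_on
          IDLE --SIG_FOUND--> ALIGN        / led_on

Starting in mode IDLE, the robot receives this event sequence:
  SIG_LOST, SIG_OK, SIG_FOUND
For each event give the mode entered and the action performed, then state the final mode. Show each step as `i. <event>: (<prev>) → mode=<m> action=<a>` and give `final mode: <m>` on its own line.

1. SIG_LOST: (IDLE) → mode=IDLE action=brake
2. SIG_OK: (IDLE) → mode=IDLE action=drive_fwd
3. SIG_FOUND: (IDLE) → mode=ALIGN action=led_on

final mode: ALIGN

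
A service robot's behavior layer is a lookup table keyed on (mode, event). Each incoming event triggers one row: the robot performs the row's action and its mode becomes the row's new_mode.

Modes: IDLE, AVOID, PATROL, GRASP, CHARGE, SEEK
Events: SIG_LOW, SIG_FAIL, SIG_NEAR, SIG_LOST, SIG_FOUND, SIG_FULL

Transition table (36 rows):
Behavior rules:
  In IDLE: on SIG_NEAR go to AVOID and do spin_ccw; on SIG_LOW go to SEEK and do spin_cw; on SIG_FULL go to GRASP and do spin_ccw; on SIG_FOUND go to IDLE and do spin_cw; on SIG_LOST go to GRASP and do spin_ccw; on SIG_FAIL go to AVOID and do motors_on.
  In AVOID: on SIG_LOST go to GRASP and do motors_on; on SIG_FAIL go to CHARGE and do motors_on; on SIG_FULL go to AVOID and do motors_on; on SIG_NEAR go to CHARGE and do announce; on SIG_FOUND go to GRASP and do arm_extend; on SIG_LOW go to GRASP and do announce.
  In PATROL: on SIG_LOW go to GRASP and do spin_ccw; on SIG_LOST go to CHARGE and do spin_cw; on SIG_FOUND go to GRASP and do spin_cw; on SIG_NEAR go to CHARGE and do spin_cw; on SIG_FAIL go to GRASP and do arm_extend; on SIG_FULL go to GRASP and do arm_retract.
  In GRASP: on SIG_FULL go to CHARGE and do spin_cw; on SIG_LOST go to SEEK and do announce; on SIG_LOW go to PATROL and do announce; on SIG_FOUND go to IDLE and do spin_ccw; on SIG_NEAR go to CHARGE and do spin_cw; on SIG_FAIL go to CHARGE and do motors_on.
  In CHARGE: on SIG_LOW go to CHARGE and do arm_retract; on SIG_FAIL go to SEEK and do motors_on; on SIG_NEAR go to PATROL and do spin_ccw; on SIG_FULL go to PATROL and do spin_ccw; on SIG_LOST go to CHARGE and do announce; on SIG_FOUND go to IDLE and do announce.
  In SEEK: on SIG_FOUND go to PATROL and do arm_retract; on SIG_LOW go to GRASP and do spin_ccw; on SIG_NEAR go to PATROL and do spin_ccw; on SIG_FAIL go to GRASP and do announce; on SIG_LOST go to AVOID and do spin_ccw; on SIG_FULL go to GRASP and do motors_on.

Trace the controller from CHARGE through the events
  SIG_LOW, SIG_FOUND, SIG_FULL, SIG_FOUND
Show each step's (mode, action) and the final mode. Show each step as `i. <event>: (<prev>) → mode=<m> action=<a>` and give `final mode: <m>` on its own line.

1. SIG_LOW: (CHARGE) → mode=CHARGE action=arm_retract
2. SIG_FOUND: (CHARGE) → mode=IDLE action=announce
3. SIG_FULL: (IDLE) → mode=GRASP action=spin_ccw
4. SIG_FOUND: (GRASP) → mode=IDLE action=spin_ccw

final mode: IDLE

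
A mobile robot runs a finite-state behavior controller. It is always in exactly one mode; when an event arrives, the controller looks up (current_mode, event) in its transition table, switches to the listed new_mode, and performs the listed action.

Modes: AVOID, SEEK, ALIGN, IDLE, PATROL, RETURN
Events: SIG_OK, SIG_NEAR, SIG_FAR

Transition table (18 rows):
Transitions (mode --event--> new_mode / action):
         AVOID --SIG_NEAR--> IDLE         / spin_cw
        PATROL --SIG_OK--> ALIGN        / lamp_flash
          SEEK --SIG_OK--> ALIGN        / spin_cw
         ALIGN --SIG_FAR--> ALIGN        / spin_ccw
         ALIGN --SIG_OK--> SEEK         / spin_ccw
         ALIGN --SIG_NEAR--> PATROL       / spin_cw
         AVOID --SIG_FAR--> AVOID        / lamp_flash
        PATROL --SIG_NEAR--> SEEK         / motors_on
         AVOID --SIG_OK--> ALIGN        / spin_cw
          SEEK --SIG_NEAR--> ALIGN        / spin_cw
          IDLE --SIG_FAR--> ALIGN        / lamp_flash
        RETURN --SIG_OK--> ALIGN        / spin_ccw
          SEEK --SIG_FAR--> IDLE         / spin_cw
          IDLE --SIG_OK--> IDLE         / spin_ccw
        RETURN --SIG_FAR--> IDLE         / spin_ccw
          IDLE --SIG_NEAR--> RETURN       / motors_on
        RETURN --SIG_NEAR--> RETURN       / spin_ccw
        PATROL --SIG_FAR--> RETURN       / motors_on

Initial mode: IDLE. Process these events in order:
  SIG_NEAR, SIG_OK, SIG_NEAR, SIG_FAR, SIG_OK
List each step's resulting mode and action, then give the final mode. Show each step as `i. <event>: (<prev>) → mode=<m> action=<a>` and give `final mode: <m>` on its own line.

final mode: ALIGN

1. SIG_NEAR: (IDLE) → mode=RETURN action=motors_on
2. SIG_OK: (RETURN) → mode=ALIGN action=spin_ccw
3. SIG_NEAR: (ALIGN) → mode=PATROL action=spin_cw
4. SIG_FAR: (PATROL) → mode=RETURN action=motors_on
5. SIG_OK: (RETURN) → mode=ALIGN action=spin_ccw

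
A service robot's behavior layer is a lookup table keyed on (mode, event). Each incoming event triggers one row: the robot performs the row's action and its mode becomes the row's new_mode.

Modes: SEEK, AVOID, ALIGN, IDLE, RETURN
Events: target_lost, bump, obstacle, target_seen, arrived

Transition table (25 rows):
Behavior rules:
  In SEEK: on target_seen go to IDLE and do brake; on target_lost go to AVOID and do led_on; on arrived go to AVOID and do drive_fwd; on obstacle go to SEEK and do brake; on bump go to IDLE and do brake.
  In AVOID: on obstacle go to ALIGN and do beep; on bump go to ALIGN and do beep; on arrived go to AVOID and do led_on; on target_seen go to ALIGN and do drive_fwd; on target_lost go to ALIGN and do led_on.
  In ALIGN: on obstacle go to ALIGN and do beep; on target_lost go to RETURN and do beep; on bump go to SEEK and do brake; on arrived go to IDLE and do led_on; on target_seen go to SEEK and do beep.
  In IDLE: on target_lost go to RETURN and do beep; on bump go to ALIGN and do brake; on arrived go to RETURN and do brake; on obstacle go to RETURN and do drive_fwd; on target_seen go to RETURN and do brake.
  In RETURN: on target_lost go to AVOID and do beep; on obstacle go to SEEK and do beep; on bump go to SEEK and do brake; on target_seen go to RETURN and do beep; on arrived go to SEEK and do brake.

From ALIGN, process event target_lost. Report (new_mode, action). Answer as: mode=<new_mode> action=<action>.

mode=RETURN action=beep

current mode = ALIGN; filter table to that mode:
  (ALIGN, obstacle) → (ALIGN, beep)
  (ALIGN, target_lost) → (RETURN, beep)  ← event matches
  (ALIGN, bump) → (SEEK, brake)
  (ALIGN, arrived) → (IDLE, led_on)
  (ALIGN, target_seen) → (SEEK, beep)
event = target_lost selects (RETURN, beep)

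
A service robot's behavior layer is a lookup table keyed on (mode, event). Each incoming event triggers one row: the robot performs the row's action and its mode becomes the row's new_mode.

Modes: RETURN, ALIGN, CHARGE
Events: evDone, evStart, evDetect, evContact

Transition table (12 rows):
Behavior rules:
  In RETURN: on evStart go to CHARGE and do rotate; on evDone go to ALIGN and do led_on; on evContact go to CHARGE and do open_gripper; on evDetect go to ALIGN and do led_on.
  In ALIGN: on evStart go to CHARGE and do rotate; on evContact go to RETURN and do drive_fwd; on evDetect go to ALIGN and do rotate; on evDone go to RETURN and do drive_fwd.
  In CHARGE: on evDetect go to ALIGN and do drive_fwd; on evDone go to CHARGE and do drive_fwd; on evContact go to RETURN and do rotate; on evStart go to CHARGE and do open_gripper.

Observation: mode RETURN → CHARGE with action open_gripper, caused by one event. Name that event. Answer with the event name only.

try evDone: (RETURN, evDone) → (ALIGN, led_on)
try evStart: (RETURN, evStart) → (CHARGE, rotate)
try evDetect: (RETURN, evDetect) → (ALIGN, led_on)
try evContact: (RETURN, evContact) → (CHARGE, open_gripper)  ← matches

evContact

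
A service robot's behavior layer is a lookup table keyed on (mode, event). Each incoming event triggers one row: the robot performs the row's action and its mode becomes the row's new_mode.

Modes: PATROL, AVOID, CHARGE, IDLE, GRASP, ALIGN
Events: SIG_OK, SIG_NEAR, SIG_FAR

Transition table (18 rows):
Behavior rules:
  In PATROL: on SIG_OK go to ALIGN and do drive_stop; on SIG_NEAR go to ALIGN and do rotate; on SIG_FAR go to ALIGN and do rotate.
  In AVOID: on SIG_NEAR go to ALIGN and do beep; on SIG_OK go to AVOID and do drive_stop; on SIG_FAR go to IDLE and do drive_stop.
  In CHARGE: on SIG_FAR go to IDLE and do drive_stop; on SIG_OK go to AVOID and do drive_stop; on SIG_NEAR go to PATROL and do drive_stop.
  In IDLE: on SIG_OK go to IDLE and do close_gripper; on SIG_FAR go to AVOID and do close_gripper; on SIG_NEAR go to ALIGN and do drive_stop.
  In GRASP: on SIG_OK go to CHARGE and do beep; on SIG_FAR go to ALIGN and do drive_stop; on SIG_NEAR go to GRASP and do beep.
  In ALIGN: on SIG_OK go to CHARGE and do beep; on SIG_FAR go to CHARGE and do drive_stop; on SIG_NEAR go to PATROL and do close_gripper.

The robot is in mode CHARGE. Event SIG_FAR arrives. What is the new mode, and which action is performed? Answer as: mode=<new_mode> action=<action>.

mode=IDLE action=drive_stop

current mode = CHARGE; filter table to that mode:
  (CHARGE, SIG_FAR) → (IDLE, drive_stop)  ← event matches
  (CHARGE, SIG_OK) → (AVOID, drive_stop)
  (CHARGE, SIG_NEAR) → (PATROL, drive_stop)
event = SIG_FAR selects (IDLE, drive_stop)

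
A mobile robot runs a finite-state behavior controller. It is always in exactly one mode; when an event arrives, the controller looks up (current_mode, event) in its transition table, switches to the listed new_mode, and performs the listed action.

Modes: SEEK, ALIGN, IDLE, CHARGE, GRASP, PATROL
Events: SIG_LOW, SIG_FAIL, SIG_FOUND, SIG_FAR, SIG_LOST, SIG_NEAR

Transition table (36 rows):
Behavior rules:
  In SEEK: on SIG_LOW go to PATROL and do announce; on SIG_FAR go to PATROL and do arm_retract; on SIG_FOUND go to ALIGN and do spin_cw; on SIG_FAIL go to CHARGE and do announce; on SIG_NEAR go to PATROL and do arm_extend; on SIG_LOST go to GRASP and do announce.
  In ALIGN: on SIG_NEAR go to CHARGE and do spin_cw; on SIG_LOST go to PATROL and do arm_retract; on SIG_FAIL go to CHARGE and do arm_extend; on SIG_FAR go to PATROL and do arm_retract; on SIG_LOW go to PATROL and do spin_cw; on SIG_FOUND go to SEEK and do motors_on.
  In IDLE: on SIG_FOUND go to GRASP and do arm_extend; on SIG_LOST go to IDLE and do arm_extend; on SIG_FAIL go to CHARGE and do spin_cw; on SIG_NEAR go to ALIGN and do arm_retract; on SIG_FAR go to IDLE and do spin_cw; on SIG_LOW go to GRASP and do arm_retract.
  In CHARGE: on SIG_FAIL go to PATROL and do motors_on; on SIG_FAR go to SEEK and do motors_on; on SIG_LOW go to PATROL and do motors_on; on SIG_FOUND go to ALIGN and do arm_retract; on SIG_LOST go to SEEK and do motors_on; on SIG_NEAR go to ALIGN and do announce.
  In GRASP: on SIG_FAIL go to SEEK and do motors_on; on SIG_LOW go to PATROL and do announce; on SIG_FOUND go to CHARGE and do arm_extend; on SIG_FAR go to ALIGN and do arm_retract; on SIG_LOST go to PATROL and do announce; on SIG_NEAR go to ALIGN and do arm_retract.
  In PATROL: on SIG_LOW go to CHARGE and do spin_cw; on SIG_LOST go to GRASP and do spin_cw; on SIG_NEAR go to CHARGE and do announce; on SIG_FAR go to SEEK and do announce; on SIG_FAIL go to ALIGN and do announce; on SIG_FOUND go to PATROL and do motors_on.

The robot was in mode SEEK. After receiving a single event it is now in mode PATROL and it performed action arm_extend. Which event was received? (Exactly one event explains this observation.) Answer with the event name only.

SIG_NEAR

try SIG_LOW: (SEEK, SIG_LOW) → (PATROL, announce)
try SIG_FAIL: (SEEK, SIG_FAIL) → (CHARGE, announce)
try SIG_FOUND: (SEEK, SIG_FOUND) → (ALIGN, spin_cw)
try SIG_FAR: (SEEK, SIG_FAR) → (PATROL, arm_retract)
try SIG_LOST: (SEEK, SIG_LOST) → (GRASP, announce)
try SIG_NEAR: (SEEK, SIG_NEAR) → (PATROL, arm_extend)  ← matches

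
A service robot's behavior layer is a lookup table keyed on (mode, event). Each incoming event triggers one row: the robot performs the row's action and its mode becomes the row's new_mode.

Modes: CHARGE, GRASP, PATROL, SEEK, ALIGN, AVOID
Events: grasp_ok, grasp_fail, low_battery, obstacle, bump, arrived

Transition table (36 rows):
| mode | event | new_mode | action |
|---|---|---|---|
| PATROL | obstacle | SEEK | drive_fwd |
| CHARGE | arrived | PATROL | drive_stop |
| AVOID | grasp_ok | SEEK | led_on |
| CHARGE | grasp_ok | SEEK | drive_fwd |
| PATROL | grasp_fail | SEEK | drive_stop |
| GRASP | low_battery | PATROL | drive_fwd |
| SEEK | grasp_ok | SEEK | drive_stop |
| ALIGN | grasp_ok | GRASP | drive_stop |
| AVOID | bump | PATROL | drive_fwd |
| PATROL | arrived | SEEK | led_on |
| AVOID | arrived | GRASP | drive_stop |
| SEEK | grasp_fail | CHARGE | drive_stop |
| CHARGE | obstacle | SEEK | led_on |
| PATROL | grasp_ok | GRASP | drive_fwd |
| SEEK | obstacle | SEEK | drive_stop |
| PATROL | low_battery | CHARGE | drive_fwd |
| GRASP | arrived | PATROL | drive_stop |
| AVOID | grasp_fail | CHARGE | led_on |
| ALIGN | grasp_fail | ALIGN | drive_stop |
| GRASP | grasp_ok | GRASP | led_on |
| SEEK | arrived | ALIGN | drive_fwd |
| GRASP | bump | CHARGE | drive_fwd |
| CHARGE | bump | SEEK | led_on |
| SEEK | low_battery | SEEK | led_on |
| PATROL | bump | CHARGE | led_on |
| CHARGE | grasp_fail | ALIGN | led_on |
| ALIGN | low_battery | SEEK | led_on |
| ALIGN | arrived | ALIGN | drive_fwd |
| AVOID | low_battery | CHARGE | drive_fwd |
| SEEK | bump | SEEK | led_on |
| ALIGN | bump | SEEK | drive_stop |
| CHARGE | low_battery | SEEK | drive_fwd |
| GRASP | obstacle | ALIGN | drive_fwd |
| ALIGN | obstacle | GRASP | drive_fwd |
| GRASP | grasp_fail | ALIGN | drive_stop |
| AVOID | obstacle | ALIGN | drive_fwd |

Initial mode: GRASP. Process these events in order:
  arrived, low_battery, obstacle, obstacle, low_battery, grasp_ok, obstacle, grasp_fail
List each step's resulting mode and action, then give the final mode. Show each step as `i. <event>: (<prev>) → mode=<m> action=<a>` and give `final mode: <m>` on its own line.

final mode: CHARGE

1. arrived: (GRASP) → mode=PATROL action=drive_stop
2. low_battery: (PATROL) → mode=CHARGE action=drive_fwd
3. obstacle: (CHARGE) → mode=SEEK action=led_on
4. obstacle: (SEEK) → mode=SEEK action=drive_stop
5. low_battery: (SEEK) → mode=SEEK action=led_on
6. grasp_ok: (SEEK) → mode=SEEK action=drive_stop
7. obstacle: (SEEK) → mode=SEEK action=drive_stop
8. grasp_fail: (SEEK) → mode=CHARGE action=drive_stop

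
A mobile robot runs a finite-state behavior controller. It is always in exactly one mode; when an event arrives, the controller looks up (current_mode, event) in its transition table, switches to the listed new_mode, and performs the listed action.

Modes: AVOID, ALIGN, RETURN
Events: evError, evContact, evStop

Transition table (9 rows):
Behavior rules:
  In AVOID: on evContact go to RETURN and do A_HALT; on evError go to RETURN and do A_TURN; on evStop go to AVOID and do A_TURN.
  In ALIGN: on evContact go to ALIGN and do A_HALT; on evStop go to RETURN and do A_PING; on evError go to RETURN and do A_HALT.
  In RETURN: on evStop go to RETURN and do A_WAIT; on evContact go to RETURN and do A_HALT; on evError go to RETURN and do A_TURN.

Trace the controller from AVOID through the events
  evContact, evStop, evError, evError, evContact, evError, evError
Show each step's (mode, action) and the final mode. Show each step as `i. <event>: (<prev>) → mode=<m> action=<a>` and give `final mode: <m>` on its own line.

final mode: RETURN

1. evContact: (AVOID) → mode=RETURN action=A_HALT
2. evStop: (RETURN) → mode=RETURN action=A_WAIT
3. evError: (RETURN) → mode=RETURN action=A_TURN
4. evError: (RETURN) → mode=RETURN action=A_TURN
5. evContact: (RETURN) → mode=RETURN action=A_HALT
6. evError: (RETURN) → mode=RETURN action=A_TURN
7. evError: (RETURN) → mode=RETURN action=A_TURN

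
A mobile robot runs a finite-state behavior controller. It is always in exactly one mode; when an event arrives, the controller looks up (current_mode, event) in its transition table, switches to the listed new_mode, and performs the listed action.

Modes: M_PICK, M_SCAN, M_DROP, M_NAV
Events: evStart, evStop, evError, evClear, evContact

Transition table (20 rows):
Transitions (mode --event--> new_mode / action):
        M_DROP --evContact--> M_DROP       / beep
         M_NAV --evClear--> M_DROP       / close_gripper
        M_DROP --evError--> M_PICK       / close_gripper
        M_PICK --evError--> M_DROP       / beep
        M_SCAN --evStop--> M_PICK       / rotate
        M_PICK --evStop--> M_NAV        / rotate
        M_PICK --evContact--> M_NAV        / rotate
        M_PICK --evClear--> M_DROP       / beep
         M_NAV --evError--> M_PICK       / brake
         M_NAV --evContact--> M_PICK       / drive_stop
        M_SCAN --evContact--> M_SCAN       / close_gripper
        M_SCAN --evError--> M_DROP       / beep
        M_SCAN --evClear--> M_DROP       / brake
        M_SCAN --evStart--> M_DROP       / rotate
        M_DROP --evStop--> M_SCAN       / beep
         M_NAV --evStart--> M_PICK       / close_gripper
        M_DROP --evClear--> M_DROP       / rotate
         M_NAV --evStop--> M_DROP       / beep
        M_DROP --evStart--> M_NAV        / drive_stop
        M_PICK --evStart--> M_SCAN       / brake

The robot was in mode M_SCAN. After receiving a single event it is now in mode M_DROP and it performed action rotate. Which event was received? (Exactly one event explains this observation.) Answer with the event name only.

try evStart: (M_SCAN, evStart) → (M_DROP, rotate)  ← matches
try evStop: (M_SCAN, evStop) → (M_PICK, rotate)
try evError: (M_SCAN, evError) → (M_DROP, beep)
try evClear: (M_SCAN, evClear) → (M_DROP, brake)
try evContact: (M_SCAN, evContact) → (M_SCAN, close_gripper)

evStart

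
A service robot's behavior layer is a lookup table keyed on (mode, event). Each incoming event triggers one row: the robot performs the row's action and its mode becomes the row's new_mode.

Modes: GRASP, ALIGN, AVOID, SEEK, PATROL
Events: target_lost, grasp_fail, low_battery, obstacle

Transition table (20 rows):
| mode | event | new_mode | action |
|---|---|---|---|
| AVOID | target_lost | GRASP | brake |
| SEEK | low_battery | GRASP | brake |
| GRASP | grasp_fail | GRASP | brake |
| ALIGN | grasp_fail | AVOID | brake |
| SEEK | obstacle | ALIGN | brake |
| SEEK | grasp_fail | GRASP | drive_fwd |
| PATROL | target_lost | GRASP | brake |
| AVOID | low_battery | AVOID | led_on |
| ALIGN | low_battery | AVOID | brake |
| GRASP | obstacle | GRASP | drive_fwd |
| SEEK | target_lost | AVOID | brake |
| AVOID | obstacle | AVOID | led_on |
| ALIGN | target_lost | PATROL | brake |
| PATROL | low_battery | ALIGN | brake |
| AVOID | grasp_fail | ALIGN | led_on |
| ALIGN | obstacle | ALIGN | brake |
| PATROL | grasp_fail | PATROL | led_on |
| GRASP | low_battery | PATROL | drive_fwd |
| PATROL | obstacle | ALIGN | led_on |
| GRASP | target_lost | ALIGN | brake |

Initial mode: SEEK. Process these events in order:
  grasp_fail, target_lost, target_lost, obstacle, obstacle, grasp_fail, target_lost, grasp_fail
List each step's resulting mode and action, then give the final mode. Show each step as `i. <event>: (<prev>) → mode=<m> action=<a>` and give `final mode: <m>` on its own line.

final mode: GRASP

1. grasp_fail: (SEEK) → mode=GRASP action=drive_fwd
2. target_lost: (GRASP) → mode=ALIGN action=brake
3. target_lost: (ALIGN) → mode=PATROL action=brake
4. obstacle: (PATROL) → mode=ALIGN action=led_on
5. obstacle: (ALIGN) → mode=ALIGN action=brake
6. grasp_fail: (ALIGN) → mode=AVOID action=brake
7. target_lost: (AVOID) → mode=GRASP action=brake
8. grasp_fail: (GRASP) → mode=GRASP action=brake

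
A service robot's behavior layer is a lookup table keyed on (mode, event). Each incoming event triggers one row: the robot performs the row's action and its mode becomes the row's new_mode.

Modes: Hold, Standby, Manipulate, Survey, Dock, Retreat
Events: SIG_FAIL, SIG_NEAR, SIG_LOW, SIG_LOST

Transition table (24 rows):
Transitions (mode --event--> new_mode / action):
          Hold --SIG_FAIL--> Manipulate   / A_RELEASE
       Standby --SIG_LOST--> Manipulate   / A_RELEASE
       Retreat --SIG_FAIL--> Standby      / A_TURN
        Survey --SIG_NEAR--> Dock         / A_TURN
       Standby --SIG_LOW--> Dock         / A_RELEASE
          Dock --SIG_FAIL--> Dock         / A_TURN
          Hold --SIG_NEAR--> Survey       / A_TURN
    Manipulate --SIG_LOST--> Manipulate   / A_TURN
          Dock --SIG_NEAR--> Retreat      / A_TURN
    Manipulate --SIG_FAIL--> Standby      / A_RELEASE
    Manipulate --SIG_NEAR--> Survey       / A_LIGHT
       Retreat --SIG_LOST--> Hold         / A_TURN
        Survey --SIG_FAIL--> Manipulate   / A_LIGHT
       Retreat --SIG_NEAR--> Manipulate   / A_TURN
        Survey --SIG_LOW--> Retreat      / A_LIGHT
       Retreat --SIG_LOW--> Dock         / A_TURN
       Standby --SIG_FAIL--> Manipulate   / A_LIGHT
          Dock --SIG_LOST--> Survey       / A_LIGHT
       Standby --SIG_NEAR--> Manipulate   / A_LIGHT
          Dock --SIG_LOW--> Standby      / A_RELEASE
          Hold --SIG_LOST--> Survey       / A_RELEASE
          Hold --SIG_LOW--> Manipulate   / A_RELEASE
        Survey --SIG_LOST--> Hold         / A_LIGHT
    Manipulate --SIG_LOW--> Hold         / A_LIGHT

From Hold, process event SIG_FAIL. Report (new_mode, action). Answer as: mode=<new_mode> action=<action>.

current mode = Hold; filter table to that mode:
  (Hold, SIG_FAIL) → (Manipulate, A_RELEASE)  ← event matches
  (Hold, SIG_NEAR) → (Survey, A_TURN)
  (Hold, SIG_LOST) → (Survey, A_RELEASE)
  (Hold, SIG_LOW) → (Manipulate, A_RELEASE)
event = SIG_FAIL selects (Manipulate, A_RELEASE)

mode=Manipulate action=A_RELEASE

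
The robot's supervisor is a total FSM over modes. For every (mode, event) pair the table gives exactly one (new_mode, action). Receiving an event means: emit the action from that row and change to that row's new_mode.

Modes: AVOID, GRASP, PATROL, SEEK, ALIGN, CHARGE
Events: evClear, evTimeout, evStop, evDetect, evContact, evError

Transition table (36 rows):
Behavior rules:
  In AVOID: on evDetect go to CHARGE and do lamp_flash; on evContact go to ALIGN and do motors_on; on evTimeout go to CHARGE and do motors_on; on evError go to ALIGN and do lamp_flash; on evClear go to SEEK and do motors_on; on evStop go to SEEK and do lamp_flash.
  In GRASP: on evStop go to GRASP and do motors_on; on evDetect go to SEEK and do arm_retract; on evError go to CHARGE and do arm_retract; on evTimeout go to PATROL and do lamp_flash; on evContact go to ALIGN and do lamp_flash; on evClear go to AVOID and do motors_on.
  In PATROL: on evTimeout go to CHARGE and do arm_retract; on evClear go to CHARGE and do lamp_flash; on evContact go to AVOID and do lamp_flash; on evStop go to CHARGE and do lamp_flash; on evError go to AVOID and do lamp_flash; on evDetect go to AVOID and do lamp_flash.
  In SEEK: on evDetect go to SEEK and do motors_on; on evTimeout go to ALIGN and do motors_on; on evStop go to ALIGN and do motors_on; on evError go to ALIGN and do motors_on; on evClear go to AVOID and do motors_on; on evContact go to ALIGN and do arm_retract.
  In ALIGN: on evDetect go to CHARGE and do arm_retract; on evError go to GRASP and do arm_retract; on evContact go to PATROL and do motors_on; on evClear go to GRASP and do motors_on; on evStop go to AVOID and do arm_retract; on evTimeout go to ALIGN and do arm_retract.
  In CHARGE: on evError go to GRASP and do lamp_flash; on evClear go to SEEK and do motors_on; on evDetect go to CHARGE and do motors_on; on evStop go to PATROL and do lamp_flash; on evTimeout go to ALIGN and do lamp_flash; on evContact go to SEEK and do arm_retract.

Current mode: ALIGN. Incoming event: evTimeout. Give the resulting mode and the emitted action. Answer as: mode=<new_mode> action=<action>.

current mode = ALIGN; filter table to that mode:
  (ALIGN, evDetect) → (CHARGE, arm_retract)
  (ALIGN, evError) → (GRASP, arm_retract)
  (ALIGN, evContact) → (PATROL, motors_on)
  (ALIGN, evClear) → (GRASP, motors_on)
  (ALIGN, evStop) → (AVOID, arm_retract)
  (ALIGN, evTimeout) → (ALIGN, arm_retract)  ← event matches
event = evTimeout selects (ALIGN, arm_retract)

mode=ALIGN action=arm_retract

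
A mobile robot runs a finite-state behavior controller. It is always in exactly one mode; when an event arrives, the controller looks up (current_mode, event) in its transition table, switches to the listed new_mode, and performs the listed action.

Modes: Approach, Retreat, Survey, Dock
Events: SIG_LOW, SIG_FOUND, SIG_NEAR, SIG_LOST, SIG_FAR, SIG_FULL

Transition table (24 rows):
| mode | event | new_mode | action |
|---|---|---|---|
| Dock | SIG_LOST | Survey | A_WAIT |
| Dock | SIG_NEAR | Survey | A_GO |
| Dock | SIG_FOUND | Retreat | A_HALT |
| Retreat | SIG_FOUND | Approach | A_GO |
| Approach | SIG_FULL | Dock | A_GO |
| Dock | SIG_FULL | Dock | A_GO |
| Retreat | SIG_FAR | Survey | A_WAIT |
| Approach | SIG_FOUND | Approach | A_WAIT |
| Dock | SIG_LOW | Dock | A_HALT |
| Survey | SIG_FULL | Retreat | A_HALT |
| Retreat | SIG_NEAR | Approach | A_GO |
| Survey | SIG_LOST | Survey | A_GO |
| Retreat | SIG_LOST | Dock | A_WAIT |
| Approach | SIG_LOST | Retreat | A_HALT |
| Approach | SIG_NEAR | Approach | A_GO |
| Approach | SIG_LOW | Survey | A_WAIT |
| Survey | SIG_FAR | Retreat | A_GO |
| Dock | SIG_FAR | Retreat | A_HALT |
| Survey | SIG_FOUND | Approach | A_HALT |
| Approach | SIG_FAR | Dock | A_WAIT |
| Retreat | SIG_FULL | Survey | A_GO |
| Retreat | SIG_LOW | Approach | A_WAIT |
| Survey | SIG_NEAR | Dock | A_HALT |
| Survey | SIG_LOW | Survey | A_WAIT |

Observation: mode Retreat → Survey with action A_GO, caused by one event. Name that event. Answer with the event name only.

SIG_FULL

try SIG_LOW: (Retreat, SIG_LOW) → (Approach, A_WAIT)
try SIG_FOUND: (Retreat, SIG_FOUND) → (Approach, A_GO)
try SIG_NEAR: (Retreat, SIG_NEAR) → (Approach, A_GO)
try SIG_LOST: (Retreat, SIG_LOST) → (Dock, A_WAIT)
try SIG_FAR: (Retreat, SIG_FAR) → (Survey, A_WAIT)
try SIG_FULL: (Retreat, SIG_FULL) → (Survey, A_GO)  ← matches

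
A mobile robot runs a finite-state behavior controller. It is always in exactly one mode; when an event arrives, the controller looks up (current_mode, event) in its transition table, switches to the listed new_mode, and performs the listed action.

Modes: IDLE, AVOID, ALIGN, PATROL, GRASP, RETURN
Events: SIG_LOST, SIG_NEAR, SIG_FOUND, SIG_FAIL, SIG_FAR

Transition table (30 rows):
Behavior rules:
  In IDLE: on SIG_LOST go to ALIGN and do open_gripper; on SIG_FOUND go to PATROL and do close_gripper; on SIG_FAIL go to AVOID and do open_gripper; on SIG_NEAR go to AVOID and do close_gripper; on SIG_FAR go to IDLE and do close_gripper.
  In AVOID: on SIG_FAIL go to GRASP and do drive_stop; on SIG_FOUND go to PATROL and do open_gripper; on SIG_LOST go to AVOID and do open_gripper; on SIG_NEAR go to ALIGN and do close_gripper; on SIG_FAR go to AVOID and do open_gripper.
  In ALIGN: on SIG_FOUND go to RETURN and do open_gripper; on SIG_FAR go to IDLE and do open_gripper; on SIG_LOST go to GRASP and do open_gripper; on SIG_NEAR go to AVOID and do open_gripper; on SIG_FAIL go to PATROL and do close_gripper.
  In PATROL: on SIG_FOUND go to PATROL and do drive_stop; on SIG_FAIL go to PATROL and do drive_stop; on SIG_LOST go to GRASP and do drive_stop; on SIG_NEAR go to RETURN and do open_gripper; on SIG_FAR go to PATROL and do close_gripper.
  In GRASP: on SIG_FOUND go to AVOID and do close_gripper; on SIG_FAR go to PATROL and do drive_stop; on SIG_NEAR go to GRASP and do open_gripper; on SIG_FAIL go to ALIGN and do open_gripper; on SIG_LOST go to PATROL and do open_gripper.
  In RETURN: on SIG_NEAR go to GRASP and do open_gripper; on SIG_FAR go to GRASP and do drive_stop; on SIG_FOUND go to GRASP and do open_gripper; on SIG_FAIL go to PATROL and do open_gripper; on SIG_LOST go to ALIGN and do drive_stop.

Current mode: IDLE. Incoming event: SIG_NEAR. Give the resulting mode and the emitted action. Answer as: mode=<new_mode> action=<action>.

current mode = IDLE; filter table to that mode:
  (IDLE, SIG_LOST) → (ALIGN, open_gripper)
  (IDLE, SIG_FOUND) → (PATROL, close_gripper)
  (IDLE, SIG_FAIL) → (AVOID, open_gripper)
  (IDLE, SIG_NEAR) → (AVOID, close_gripper)  ← event matches
  (IDLE, SIG_FAR) → (IDLE, close_gripper)
event = SIG_NEAR selects (AVOID, close_gripper)

mode=AVOID action=close_gripper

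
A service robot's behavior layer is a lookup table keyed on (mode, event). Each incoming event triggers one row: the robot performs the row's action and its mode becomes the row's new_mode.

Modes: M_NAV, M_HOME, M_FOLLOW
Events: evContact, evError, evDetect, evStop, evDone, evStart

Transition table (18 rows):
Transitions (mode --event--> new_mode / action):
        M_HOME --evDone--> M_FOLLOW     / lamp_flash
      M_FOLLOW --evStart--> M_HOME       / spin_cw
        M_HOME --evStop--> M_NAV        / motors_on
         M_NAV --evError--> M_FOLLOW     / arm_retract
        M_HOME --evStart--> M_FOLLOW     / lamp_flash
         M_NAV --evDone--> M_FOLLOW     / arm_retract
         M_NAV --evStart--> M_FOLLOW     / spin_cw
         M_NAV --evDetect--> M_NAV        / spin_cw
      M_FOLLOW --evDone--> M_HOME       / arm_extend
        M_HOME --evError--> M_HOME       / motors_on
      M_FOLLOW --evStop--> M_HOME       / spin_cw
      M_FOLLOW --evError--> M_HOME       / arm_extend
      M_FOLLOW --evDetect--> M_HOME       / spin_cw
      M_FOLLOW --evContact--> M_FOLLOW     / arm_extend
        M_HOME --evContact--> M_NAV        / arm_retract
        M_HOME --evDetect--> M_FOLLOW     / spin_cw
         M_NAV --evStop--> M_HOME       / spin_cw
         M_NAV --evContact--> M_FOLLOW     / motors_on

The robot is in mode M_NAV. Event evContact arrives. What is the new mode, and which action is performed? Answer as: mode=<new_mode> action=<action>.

mode=M_FOLLOW action=motors_on

current mode = M_NAV; filter table to that mode:
  (M_NAV, evError) → (M_FOLLOW, arm_retract)
  (M_NAV, evDone) → (M_FOLLOW, arm_retract)
  (M_NAV, evStart) → (M_FOLLOW, spin_cw)
  (M_NAV, evDetect) → (M_NAV, spin_cw)
  (M_NAV, evStop) → (M_HOME, spin_cw)
  (M_NAV, evContact) → (M_FOLLOW, motors_on)  ← event matches
event = evContact selects (M_FOLLOW, motors_on)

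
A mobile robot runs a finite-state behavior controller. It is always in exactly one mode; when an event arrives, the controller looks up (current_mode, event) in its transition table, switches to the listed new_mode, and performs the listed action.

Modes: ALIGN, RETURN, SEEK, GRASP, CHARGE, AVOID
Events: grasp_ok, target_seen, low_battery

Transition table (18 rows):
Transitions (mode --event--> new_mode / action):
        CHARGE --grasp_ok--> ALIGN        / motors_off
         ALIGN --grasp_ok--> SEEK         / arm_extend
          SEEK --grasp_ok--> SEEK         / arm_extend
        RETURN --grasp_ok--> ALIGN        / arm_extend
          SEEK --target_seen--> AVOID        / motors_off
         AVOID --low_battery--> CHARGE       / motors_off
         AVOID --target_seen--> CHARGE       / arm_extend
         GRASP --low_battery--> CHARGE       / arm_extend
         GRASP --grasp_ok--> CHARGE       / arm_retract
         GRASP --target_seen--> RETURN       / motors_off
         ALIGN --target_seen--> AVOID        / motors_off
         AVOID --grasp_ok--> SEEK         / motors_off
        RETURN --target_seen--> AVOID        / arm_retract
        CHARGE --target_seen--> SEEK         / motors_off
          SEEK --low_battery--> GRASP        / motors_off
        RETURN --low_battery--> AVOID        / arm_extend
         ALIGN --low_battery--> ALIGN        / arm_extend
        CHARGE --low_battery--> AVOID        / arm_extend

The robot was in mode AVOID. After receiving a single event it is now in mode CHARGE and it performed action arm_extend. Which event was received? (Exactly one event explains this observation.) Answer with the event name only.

try grasp_ok: (AVOID, grasp_ok) → (SEEK, motors_off)
try target_seen: (AVOID, target_seen) → (CHARGE, arm_extend)  ← matches
try low_battery: (AVOID, low_battery) → (CHARGE, motors_off)

target_seen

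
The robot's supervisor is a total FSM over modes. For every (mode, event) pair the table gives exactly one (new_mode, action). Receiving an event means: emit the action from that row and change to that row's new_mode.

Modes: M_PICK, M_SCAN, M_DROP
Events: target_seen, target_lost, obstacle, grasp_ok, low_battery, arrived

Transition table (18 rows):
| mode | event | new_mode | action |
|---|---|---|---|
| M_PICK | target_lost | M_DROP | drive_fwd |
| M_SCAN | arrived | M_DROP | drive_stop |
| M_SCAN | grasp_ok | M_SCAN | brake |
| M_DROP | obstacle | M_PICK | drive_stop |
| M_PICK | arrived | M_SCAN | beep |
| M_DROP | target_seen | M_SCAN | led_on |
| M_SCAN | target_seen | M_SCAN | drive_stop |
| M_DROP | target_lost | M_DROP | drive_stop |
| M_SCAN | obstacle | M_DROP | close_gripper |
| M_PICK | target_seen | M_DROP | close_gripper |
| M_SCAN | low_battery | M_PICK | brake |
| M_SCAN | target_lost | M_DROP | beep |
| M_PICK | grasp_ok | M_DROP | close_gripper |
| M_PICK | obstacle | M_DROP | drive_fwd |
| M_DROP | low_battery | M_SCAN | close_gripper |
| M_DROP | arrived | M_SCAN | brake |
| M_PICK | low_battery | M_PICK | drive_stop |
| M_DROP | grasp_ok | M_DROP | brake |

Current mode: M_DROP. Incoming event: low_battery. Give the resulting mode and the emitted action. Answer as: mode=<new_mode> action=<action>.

current mode = M_DROP; filter table to that mode:
  (M_DROP, obstacle) → (M_PICK, drive_stop)
  (M_DROP, target_seen) → (M_SCAN, led_on)
  (M_DROP, target_lost) → (M_DROP, drive_stop)
  (M_DROP, low_battery) → (M_SCAN, close_gripper)  ← event matches
  (M_DROP, arrived) → (M_SCAN, brake)
  (M_DROP, grasp_ok) → (M_DROP, brake)
event = low_battery selects (M_SCAN, close_gripper)

mode=M_SCAN action=close_gripper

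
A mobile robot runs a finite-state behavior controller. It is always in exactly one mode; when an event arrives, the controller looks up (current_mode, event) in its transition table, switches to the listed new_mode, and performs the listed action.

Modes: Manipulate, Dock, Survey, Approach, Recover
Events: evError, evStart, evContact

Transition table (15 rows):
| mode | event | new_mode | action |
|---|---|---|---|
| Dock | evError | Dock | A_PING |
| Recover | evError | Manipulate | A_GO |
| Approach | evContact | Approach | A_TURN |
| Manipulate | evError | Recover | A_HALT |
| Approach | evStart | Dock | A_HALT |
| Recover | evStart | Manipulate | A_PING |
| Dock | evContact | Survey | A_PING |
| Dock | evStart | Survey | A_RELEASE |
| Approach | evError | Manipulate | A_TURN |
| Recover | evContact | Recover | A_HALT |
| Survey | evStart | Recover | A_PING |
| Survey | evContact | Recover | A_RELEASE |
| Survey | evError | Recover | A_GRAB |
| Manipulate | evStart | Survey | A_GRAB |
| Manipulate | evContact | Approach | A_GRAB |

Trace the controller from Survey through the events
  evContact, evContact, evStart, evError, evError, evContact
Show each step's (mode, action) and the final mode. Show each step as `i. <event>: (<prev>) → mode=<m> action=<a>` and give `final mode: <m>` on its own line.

final mode: Approach

1. evContact: (Survey) → mode=Recover action=A_RELEASE
2. evContact: (Recover) → mode=Recover action=A_HALT
3. evStart: (Recover) → mode=Manipulate action=A_PING
4. evError: (Manipulate) → mode=Recover action=A_HALT
5. evError: (Recover) → mode=Manipulate action=A_GO
6. evContact: (Manipulate) → mode=Approach action=A_GRAB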